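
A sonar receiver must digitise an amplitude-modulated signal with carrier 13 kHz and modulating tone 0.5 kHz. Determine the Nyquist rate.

27 kHz

AM sidebands sit at fc ± fm = 12.5 kHz and 13.5 kHz.
Highest-frequency component: 13.5 kHz.
Nyquist rate = 2 × 13.5 kHz = 27 kHz.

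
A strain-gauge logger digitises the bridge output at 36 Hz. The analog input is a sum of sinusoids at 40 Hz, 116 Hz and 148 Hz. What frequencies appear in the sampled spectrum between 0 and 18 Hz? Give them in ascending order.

fs/2 = 18 Hz.
40 Hz mod fs = 4 Hz.
4 Hz ≤ fs/2 = 18 Hz, appears at 4 Hz.
116 Hz mod fs = 8 Hz.
8 Hz ≤ fs/2 = 18 Hz, appears at 8 Hz.
148 Hz mod fs = 4 Hz.
4 Hz ≤ fs/2 = 18 Hz, appears at 4 Hz.
Distinct values: {4 Hz, 8 Hz}.

4 Hz, 8 Hz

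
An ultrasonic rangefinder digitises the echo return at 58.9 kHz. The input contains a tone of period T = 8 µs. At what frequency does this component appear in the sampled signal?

7.2 kHz

T = 8 µs → f = 1/T = 125 kHz.
125 kHz mod fs = 7.2 kHz.
7.2 kHz ≤ fs/2 = 29.45 kHz, appears at 7.2 kHz.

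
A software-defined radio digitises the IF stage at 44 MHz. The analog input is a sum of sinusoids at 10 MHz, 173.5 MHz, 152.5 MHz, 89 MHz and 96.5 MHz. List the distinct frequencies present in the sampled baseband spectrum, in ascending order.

1 MHz, 2.5 MHz, 8.5 MHz, 10 MHz, 20.5 MHz

fs/2 = 22 MHz.
10 MHz ≤ fs/2 = 22 MHz, passes unchanged.
173.5 MHz mod fs = 41.5 MHz.
41.5 MHz > fs/2 = 22 MHz, folds to fs − 41.5 MHz = 2.5 MHz.
152.5 MHz mod fs = 20.5 MHz.
20.5 MHz ≤ fs/2 = 22 MHz, appears at 20.5 MHz.
89 MHz mod fs = 1 MHz.
1 MHz ≤ fs/2 = 22 MHz, appears at 1 MHz.
96.5 MHz mod fs = 8.5 MHz.
8.5 MHz ≤ fs/2 = 22 MHz, appears at 8.5 MHz.
Distinct values: {1 MHz, 2.5 MHz, 8.5 MHz, 10 MHz, 20.5 MHz}.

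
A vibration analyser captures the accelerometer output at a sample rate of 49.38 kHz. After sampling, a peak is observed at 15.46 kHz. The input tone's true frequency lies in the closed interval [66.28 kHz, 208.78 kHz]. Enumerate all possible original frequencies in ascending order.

Frequencies that alias to 15.46 kHz are k·fs ± 15.46 kHz for integer k ≥ 0.
k=0: 15.46 kHz.
k=1: 33.92 kHz, 64.84 kHz.
k=2: 83.3 kHz, 114.22 kHz.
k=3: 132.68 kHz, 163.6 kHz.
k=4: 182.06 kHz, 212.98 kHz.
k=5: 231.44 kHz, 262.36 kHz.
Within [66.28 kHz, 208.78 kHz]: 83.3 kHz, 114.22 kHz, 132.68 kHz, 163.6 kHz, 182.06 kHz.

83.3 kHz, 114.22 kHz, 132.68 kHz, 163.6 kHz, 182.06 kHz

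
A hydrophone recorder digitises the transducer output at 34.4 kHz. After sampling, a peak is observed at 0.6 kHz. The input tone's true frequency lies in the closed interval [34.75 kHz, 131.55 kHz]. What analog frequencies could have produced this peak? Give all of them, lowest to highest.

Frequencies that alias to 0.6 kHz are k·fs ± 0.6 kHz for integer k ≥ 0.
k=0: 0.6 kHz.
k=1: 33.8 kHz, 35 kHz.
k=2: 68.2 kHz, 69.4 kHz.
k=3: 102.6 kHz, 103.8 kHz.
k=4: 137 kHz, 138.2 kHz.
Within [34.75 kHz, 131.55 kHz]: 35 kHz, 68.2 kHz, 69.4 kHz, 102.6 kHz, 103.8 kHz.

35 kHz, 68.2 kHz, 69.4 kHz, 102.6 kHz, 103.8 kHz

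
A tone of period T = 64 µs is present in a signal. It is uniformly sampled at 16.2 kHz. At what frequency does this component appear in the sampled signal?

0.575 kHz

T = 64 µs → f = 1/T = 15.625 kHz.
15.625 kHz > fs/2 = 8.1 kHz, folds to fs − 15.625 kHz = 0.575 kHz.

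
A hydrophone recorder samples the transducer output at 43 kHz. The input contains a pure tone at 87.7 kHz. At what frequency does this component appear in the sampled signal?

1.7 kHz

87.7 kHz mod fs = 1.7 kHz.
1.7 kHz ≤ fs/2 = 21.5 kHz, appears at 1.7 kHz.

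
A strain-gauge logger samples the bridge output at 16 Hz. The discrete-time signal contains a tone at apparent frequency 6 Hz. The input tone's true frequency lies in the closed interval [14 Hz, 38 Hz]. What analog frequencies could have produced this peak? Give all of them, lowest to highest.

22 Hz, 26 Hz, 38 Hz

Frequencies that alias to 6 Hz are k·fs ± 6 Hz for integer k ≥ 0.
k=0: 6 Hz.
k=1: 10 Hz, 22 Hz.
k=2: 26 Hz, 38 Hz.
k=3: 42 Hz, 54 Hz.
Within [14 Hz, 38 Hz]: 22 Hz, 26 Hz, 38 Hz.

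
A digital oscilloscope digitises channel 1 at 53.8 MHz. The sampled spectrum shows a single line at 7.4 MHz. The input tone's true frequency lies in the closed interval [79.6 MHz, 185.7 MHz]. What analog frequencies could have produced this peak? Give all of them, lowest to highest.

100.2 MHz, 115 MHz, 154 MHz, 168.8 MHz

Frequencies that alias to 7.4 MHz are k·fs ± 7.4 MHz for integer k ≥ 0.
k=0: 7.4 MHz.
k=1: 46.4 MHz, 61.2 MHz.
k=2: 100.2 MHz, 115 MHz.
k=3: 154 MHz, 168.8 MHz.
k=4: 207.8 MHz, 222.6 MHz.
Within [79.6 MHz, 185.7 MHz]: 100.2 MHz, 115 MHz, 154 MHz, 168.8 MHz.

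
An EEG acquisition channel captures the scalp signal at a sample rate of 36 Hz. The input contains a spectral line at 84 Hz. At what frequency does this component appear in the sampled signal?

84 Hz mod fs = 12 Hz.
12 Hz ≤ fs/2 = 18 Hz, appears at 12 Hz.

12 Hz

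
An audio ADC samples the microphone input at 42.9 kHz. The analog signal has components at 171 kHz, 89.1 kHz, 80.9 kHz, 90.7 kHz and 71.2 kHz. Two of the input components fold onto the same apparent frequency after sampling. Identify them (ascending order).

fs/2 = 21.45 kHz.
171 kHz mod fs = 42.3 kHz.
42.3 kHz > fs/2 = 21.45 kHz, folds to fs − 42.3 kHz = 0.6 kHz.
89.1 kHz mod fs = 3.3 kHz.
3.3 kHz ≤ fs/2 = 21.45 kHz, appears at 3.3 kHz.
80.9 kHz mod fs = 38 kHz.
38 kHz > fs/2 = 21.45 kHz, folds to fs − 38 kHz = 4.9 kHz.
90.7 kHz mod fs = 4.9 kHz.
4.9 kHz ≤ fs/2 = 21.45 kHz, appears at 4.9 kHz.
71.2 kHz mod fs = 28.3 kHz.
28.3 kHz > fs/2 = 21.45 kHz, folds to fs − 28.3 kHz = 14.6 kHz.
80.9 kHz and 90.7 kHz both map to 4.9 kHz.

80.9 kHz, 90.7 kHz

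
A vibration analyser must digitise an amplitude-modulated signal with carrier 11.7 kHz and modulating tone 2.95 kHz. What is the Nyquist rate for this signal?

AM sidebands sit at fc ± fm = 8.75 kHz and 14.65 kHz.
Highest-frequency component: 14.65 kHz.
Nyquist rate = 2 × 14.65 kHz = 29.3 kHz.

29.3 kHz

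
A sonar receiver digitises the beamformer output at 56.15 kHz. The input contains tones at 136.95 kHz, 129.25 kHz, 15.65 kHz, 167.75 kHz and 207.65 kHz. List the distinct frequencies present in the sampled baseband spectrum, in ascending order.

fs/2 = 28.075 kHz.
136.95 kHz mod fs = 24.65 kHz.
24.65 kHz ≤ fs/2 = 28.075 kHz, appears at 24.65 kHz.
129.25 kHz mod fs = 16.95 kHz.
16.95 kHz ≤ fs/2 = 28.075 kHz, appears at 16.95 kHz.
15.65 kHz ≤ fs/2 = 28.075 kHz, passes unchanged.
167.75 kHz mod fs = 55.45 kHz.
55.45 kHz > fs/2 = 28.075 kHz, folds to fs − 55.45 kHz = 0.7 kHz.
207.65 kHz mod fs = 39.2 kHz.
39.2 kHz > fs/2 = 28.075 kHz, folds to fs − 39.2 kHz = 16.95 kHz.
Distinct values: {0.7 kHz, 15.65 kHz, 16.95 kHz, 24.65 kHz}.

0.7 kHz, 15.65 kHz, 16.95 kHz, 24.65 kHz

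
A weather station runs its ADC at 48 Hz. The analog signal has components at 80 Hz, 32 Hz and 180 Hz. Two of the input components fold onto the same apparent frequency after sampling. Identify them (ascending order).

fs/2 = 24 Hz.
80 Hz mod fs = 32 Hz.
32 Hz > fs/2 = 24 Hz, folds to fs − 32 Hz = 16 Hz.
32 Hz > fs/2 = 24 Hz, folds to fs − 32 Hz = 16 Hz.
180 Hz mod fs = 36 Hz.
36 Hz > fs/2 = 24 Hz, folds to fs − 36 Hz = 12 Hz.
32 Hz and 80 Hz both map to 16 Hz.

32 Hz, 80 Hz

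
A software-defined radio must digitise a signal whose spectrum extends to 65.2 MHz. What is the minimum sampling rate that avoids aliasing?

Nyquist rate = 2 × 65.2 MHz = 130.4 MHz.

130.4 MHz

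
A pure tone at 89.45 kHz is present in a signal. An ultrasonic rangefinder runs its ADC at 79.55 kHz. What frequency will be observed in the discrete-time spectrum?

89.45 kHz mod fs = 9.9 kHz.
9.9 kHz ≤ fs/2 = 39.775 kHz, appears at 9.9 kHz.

9.9 kHz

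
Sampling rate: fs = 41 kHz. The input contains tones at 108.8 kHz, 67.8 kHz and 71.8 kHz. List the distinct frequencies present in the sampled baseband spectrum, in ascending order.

10.2 kHz, 14.2 kHz

fs/2 = 20.5 kHz.
108.8 kHz mod fs = 26.8 kHz.
26.8 kHz > fs/2 = 20.5 kHz, folds to fs − 26.8 kHz = 14.2 kHz.
67.8 kHz mod fs = 26.8 kHz.
26.8 kHz > fs/2 = 20.5 kHz, folds to fs − 26.8 kHz = 14.2 kHz.
71.8 kHz mod fs = 30.8 kHz.
30.8 kHz > fs/2 = 20.5 kHz, folds to fs − 30.8 kHz = 10.2 kHz.
Distinct values: {10.2 kHz, 14.2 kHz}.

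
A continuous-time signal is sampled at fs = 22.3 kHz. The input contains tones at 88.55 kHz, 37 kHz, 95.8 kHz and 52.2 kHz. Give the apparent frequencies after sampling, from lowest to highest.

fs/2 = 11.15 kHz.
88.55 kHz mod fs = 21.65 kHz.
21.65 kHz > fs/2 = 11.15 kHz, folds to fs − 21.65 kHz = 0.65 kHz.
37 kHz mod fs = 14.7 kHz.
14.7 kHz > fs/2 = 11.15 kHz, folds to fs − 14.7 kHz = 7.6 kHz.
95.8 kHz mod fs = 6.6 kHz.
6.6 kHz ≤ fs/2 = 11.15 kHz, appears at 6.6 kHz.
52.2 kHz mod fs = 7.6 kHz.
7.6 kHz ≤ fs/2 = 11.15 kHz, appears at 7.6 kHz.
Distinct values: {0.65 kHz, 6.6 kHz, 7.6 kHz}.

0.65 kHz, 6.6 kHz, 7.6 kHz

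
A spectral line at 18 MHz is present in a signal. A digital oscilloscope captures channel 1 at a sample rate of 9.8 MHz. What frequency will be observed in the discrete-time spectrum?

18 MHz mod fs = 8.2 MHz.
8.2 MHz > fs/2 = 4.9 MHz, folds to fs − 8.2 MHz = 1.6 MHz.

1.6 MHz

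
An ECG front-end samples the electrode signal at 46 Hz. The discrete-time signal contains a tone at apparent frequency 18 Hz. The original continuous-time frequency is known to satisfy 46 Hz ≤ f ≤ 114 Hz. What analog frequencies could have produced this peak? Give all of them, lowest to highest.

64 Hz, 74 Hz, 110 Hz

Frequencies that alias to 18 Hz are k·fs ± 18 Hz for integer k ≥ 0.
k=0: 18 Hz.
k=1: 28 Hz, 64 Hz.
k=2: 74 Hz, 110 Hz.
k=3: 120 Hz, 156 Hz.
Within [46 Hz, 114 Hz]: 64 Hz, 74 Hz, 110 Hz.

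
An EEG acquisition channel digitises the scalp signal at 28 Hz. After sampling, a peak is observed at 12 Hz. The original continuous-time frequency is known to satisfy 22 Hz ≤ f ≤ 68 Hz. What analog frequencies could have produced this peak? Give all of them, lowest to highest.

Frequencies that alias to 12 Hz are k·fs ± 12 Hz for integer k ≥ 0.
k=0: 12 Hz.
k=1: 16 Hz, 40 Hz.
k=2: 44 Hz, 68 Hz.
k=3: 72 Hz, 96 Hz.
Within [22 Hz, 68 Hz]: 40 Hz, 44 Hz, 68 Hz.

40 Hz, 44 Hz, 68 Hz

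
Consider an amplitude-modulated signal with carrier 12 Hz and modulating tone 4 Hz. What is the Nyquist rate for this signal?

32 Hz

AM sidebands sit at fc ± fm = 8 Hz and 16 Hz.
Highest-frequency component: 16 Hz.
Nyquist rate = 2 × 16 Hz = 32 Hz.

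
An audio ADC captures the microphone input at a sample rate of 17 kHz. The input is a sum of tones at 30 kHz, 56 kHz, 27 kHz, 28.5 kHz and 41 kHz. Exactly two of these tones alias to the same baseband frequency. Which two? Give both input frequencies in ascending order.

fs/2 = 8.5 kHz.
30 kHz mod fs = 13 kHz.
13 kHz > fs/2 = 8.5 kHz, folds to fs − 13 kHz = 4 kHz.
56 kHz mod fs = 5 kHz.
5 kHz ≤ fs/2 = 8.5 kHz, appears at 5 kHz.
27 kHz mod fs = 10 kHz.
10 kHz > fs/2 = 8.5 kHz, folds to fs − 10 kHz = 7 kHz.
28.5 kHz mod fs = 11.5 kHz.
11.5 kHz > fs/2 = 8.5 kHz, folds to fs − 11.5 kHz = 5.5 kHz.
41 kHz mod fs = 7 kHz.
7 kHz ≤ fs/2 = 8.5 kHz, appears at 7 kHz.
27 kHz and 41 kHz both map to 7 kHz.

27 kHz, 41 kHz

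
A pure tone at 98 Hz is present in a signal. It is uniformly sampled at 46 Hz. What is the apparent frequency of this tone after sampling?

6 Hz

98 Hz mod fs = 6 Hz.
6 Hz ≤ fs/2 = 23 Hz, appears at 6 Hz.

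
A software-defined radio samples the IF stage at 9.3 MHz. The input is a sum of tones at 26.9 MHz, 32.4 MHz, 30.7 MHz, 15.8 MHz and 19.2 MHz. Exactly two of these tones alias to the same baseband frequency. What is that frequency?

fs/2 = 4.65 MHz.
26.9 MHz mod fs = 8.3 MHz.
8.3 MHz > fs/2 = 4.65 MHz, folds to fs − 8.3 MHz = 1 MHz.
32.4 MHz mod fs = 4.5 MHz.
4.5 MHz ≤ fs/2 = 4.65 MHz, appears at 4.5 MHz.
30.7 MHz mod fs = 2.8 MHz.
2.8 MHz ≤ fs/2 = 4.65 MHz, appears at 2.8 MHz.
15.8 MHz mod fs = 6.5 MHz.
6.5 MHz > fs/2 = 4.65 MHz, folds to fs − 6.5 MHz = 2.8 MHz.
19.2 MHz mod fs = 0.6 MHz.
0.6 MHz ≤ fs/2 = 4.65 MHz, appears at 0.6 MHz.
15.8 MHz and 30.7 MHz both map to 2.8 MHz.

2.8 MHz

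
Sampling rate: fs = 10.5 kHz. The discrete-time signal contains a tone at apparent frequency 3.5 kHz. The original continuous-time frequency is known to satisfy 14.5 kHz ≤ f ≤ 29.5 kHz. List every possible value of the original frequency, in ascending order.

Frequencies that alias to 3.5 kHz are k·fs ± 3.5 kHz for integer k ≥ 0.
k=0: 3.5 kHz.
k=1: 7 kHz, 14 kHz.
k=2: 17.5 kHz, 24.5 kHz.
k=3: 28 kHz, 35 kHz.
k=4: 38.5 kHz, 45.5 kHz.
Within [14.5 kHz, 29.5 kHz]: 17.5 kHz, 24.5 kHz, 28 kHz.

17.5 kHz, 24.5 kHz, 28 kHz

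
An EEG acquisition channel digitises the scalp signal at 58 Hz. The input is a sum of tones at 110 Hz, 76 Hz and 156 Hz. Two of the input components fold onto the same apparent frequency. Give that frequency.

18 Hz

fs/2 = 29 Hz.
110 Hz mod fs = 52 Hz.
52 Hz > fs/2 = 29 Hz, folds to fs − 52 Hz = 6 Hz.
76 Hz mod fs = 18 Hz.
18 Hz ≤ fs/2 = 29 Hz, appears at 18 Hz.
156 Hz mod fs = 40 Hz.
40 Hz > fs/2 = 29 Hz, folds to fs − 40 Hz = 18 Hz.
76 Hz and 156 Hz both map to 18 Hz.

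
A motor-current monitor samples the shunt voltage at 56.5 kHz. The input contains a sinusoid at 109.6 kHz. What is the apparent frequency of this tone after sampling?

109.6 kHz mod fs = 53.1 kHz.
53.1 kHz > fs/2 = 28.25 kHz, folds to fs − 53.1 kHz = 3.4 kHz.

3.4 kHz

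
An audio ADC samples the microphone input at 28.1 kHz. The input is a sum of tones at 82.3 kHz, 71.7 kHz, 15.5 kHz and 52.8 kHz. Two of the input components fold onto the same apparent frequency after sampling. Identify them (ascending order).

15.5 kHz, 71.7 kHz

fs/2 = 14.05 kHz.
82.3 kHz mod fs = 26.1 kHz.
26.1 kHz > fs/2 = 14.05 kHz, folds to fs − 26.1 kHz = 2 kHz.
71.7 kHz mod fs = 15.5 kHz.
15.5 kHz > fs/2 = 14.05 kHz, folds to fs − 15.5 kHz = 12.6 kHz.
15.5 kHz > fs/2 = 14.05 kHz, folds to fs − 15.5 kHz = 12.6 kHz.
52.8 kHz mod fs = 24.7 kHz.
24.7 kHz > fs/2 = 14.05 kHz, folds to fs − 24.7 kHz = 3.4 kHz.
15.5 kHz and 71.7 kHz both map to 12.6 kHz.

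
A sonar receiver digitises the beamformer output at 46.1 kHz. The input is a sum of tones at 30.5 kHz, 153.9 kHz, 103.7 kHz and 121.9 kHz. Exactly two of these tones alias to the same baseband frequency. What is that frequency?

fs/2 = 23.05 kHz.
30.5 kHz > fs/2 = 23.05 kHz, folds to fs − 30.5 kHz = 15.6 kHz.
153.9 kHz mod fs = 15.6 kHz.
15.6 kHz ≤ fs/2 = 23.05 kHz, appears at 15.6 kHz.
103.7 kHz mod fs = 11.5 kHz.
11.5 kHz ≤ fs/2 = 23.05 kHz, appears at 11.5 kHz.
121.9 kHz mod fs = 29.7 kHz.
29.7 kHz > fs/2 = 23.05 kHz, folds to fs − 29.7 kHz = 16.4 kHz.
30.5 kHz and 153.9 kHz both map to 15.6 kHz.

15.6 kHz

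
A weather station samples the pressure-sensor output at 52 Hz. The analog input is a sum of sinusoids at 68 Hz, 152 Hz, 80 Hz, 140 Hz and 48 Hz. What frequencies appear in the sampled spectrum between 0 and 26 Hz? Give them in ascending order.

4 Hz, 16 Hz, 24 Hz

fs/2 = 26 Hz.
68 Hz mod fs = 16 Hz.
16 Hz ≤ fs/2 = 26 Hz, appears at 16 Hz.
152 Hz mod fs = 48 Hz.
48 Hz > fs/2 = 26 Hz, folds to fs − 48 Hz = 4 Hz.
80 Hz mod fs = 28 Hz.
28 Hz > fs/2 = 26 Hz, folds to fs − 28 Hz = 24 Hz.
140 Hz mod fs = 36 Hz.
36 Hz > fs/2 = 26 Hz, folds to fs − 36 Hz = 16 Hz.
48 Hz > fs/2 = 26 Hz, folds to fs − 48 Hz = 4 Hz.
Distinct values: {4 Hz, 16 Hz, 24 Hz}.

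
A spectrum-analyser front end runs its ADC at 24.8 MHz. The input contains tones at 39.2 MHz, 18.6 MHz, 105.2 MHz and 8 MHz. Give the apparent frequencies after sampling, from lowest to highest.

fs/2 = 12.4 MHz.
39.2 MHz mod fs = 14.4 MHz.
14.4 MHz > fs/2 = 12.4 MHz, folds to fs − 14.4 MHz = 10.4 MHz.
18.6 MHz > fs/2 = 12.4 MHz, folds to fs − 18.6 MHz = 6.2 MHz.
105.2 MHz mod fs = 6 MHz.
6 MHz ≤ fs/2 = 12.4 MHz, appears at 6 MHz.
8 MHz ≤ fs/2 = 12.4 MHz, passes unchanged.
Distinct values: {6 MHz, 6.2 MHz, 8 MHz, 10.4 MHz}.

6 MHz, 6.2 MHz, 8 MHz, 10.4 MHz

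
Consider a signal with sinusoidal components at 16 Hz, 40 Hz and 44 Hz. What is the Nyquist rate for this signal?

Highest-frequency component: 44 Hz.
Nyquist rate = 2 × 44 Hz = 88 Hz.

88 Hz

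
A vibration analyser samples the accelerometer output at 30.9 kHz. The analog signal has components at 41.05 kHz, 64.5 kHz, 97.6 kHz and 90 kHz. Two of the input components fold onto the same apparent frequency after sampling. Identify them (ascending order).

64.5 kHz, 90 kHz

fs/2 = 15.45 kHz.
41.05 kHz mod fs = 10.15 kHz.
10.15 kHz ≤ fs/2 = 15.45 kHz, appears at 10.15 kHz.
64.5 kHz mod fs = 2.7 kHz.
2.7 kHz ≤ fs/2 = 15.45 kHz, appears at 2.7 kHz.
97.6 kHz mod fs = 4.9 kHz.
4.9 kHz ≤ fs/2 = 15.45 kHz, appears at 4.9 kHz.
90 kHz mod fs = 28.2 kHz.
28.2 kHz > fs/2 = 15.45 kHz, folds to fs − 28.2 kHz = 2.7 kHz.
64.5 kHz and 90 kHz both map to 2.7 kHz.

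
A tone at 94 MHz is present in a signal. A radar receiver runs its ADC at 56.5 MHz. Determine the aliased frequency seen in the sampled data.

19 MHz

94 MHz mod fs = 37.5 MHz.
37.5 MHz > fs/2 = 28.25 MHz, folds to fs − 37.5 MHz = 19 MHz.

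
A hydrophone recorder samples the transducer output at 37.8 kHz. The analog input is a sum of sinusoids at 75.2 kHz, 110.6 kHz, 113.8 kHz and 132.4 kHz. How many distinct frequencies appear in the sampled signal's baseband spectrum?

fs/2 = 18.9 kHz.
75.2 kHz mod fs = 37.4 kHz.
37.4 kHz > fs/2 = 18.9 kHz, folds to fs − 37.4 kHz = 0.4 kHz.
110.6 kHz mod fs = 35 kHz.
35 kHz > fs/2 = 18.9 kHz, folds to fs − 35 kHz = 2.8 kHz.
113.8 kHz mod fs = 0.4 kHz.
0.4 kHz ≤ fs/2 = 18.9 kHz, appears at 0.4 kHz.
132.4 kHz mod fs = 19 kHz.
19 kHz > fs/2 = 18.9 kHz, folds to fs − 19 kHz = 18.8 kHz.
Distinct values: {0.4 kHz, 2.8 kHz, 18.8 kHz} → 3.

3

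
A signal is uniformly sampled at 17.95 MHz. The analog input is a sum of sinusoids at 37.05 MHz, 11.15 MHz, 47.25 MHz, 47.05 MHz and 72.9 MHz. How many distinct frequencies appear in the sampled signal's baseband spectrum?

4

fs/2 = 8.975 MHz.
37.05 MHz mod fs = 1.15 MHz.
1.15 MHz ≤ fs/2 = 8.975 MHz, appears at 1.15 MHz.
11.15 MHz > fs/2 = 8.975 MHz, folds to fs − 11.15 MHz = 6.8 MHz.
47.25 MHz mod fs = 11.35 MHz.
11.35 MHz > fs/2 = 8.975 MHz, folds to fs − 11.35 MHz = 6.6 MHz.
47.05 MHz mod fs = 11.15 MHz.
11.15 MHz > fs/2 = 8.975 MHz, folds to fs − 11.15 MHz = 6.8 MHz.
72.9 MHz mod fs = 1.1 MHz.
1.1 MHz ≤ fs/2 = 8.975 MHz, appears at 1.1 MHz.
Distinct values: {1.1 MHz, 1.15 MHz, 6.6 MHz, 6.8 MHz} → 4.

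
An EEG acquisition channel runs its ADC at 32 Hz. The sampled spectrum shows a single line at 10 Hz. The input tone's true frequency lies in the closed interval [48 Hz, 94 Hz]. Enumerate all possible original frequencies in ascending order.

54 Hz, 74 Hz, 86 Hz

Frequencies that alias to 10 Hz are k·fs ± 10 Hz for integer k ≥ 0.
k=0: 10 Hz.
k=1: 22 Hz, 42 Hz.
k=2: 54 Hz, 74 Hz.
k=3: 86 Hz, 106 Hz.
k=4: 118 Hz, 138 Hz.
Within [48 Hz, 94 Hz]: 54 Hz, 74 Hz, 86 Hz.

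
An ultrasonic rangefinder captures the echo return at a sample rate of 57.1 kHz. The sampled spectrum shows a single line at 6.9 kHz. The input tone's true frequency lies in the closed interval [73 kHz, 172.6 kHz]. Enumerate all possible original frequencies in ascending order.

Frequencies that alias to 6.9 kHz are k·fs ± 6.9 kHz for integer k ≥ 0.
k=0: 6.9 kHz.
k=1: 50.2 kHz, 64 kHz.
k=2: 107.3 kHz, 121.1 kHz.
k=3: 164.4 kHz, 178.2 kHz.
k=4: 221.5 kHz, 235.3 kHz.
Within [73 kHz, 172.6 kHz]: 107.3 kHz, 121.1 kHz, 164.4 kHz.

107.3 kHz, 121.1 kHz, 164.4 kHz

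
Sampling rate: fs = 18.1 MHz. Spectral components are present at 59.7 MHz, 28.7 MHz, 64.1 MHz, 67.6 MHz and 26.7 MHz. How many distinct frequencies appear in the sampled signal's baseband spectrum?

fs/2 = 9.05 MHz.
59.7 MHz mod fs = 5.4 MHz.
5.4 MHz ≤ fs/2 = 9.05 MHz, appears at 5.4 MHz.
28.7 MHz mod fs = 10.6 MHz.
10.6 MHz > fs/2 = 9.05 MHz, folds to fs − 10.6 MHz = 7.5 MHz.
64.1 MHz mod fs = 9.8 MHz.
9.8 MHz > fs/2 = 9.05 MHz, folds to fs − 9.8 MHz = 8.3 MHz.
67.6 MHz mod fs = 13.3 MHz.
13.3 MHz > fs/2 = 9.05 MHz, folds to fs − 13.3 MHz = 4.8 MHz.
26.7 MHz mod fs = 8.6 MHz.
8.6 MHz ≤ fs/2 = 9.05 MHz, appears at 8.6 MHz.
Distinct values: {4.8 MHz, 5.4 MHz, 7.5 MHz, 8.3 MHz, 8.6 MHz} → 5.

5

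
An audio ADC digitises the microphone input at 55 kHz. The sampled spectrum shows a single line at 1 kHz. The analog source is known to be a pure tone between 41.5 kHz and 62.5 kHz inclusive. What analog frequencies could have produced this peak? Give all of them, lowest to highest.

54 kHz, 56 kHz

Frequencies that alias to 1 kHz are k·fs ± 1 kHz for integer k ≥ 0.
k=0: 1 kHz.
k=1: 54 kHz, 56 kHz.
k=2: 109 kHz, 111 kHz.
Within [41.5 kHz, 62.5 kHz]: 54 kHz, 56 kHz.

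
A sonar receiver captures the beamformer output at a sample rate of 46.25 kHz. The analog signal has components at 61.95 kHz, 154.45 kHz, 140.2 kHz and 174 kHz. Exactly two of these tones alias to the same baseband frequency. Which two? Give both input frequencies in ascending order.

61.95 kHz, 154.45 kHz

fs/2 = 23.125 kHz.
61.95 kHz mod fs = 15.7 kHz.
15.7 kHz ≤ fs/2 = 23.125 kHz, appears at 15.7 kHz.
154.45 kHz mod fs = 15.7 kHz.
15.7 kHz ≤ fs/2 = 23.125 kHz, appears at 15.7 kHz.
140.2 kHz mod fs = 1.45 kHz.
1.45 kHz ≤ fs/2 = 23.125 kHz, appears at 1.45 kHz.
174 kHz mod fs = 35.25 kHz.
35.25 kHz > fs/2 = 23.125 kHz, folds to fs − 35.25 kHz = 11 kHz.
61.95 kHz and 154.45 kHz both map to 15.7 kHz.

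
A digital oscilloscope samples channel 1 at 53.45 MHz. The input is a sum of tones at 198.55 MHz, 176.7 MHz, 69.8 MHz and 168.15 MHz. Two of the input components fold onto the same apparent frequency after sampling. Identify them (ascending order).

69.8 MHz, 176.7 MHz

fs/2 = 26.725 MHz.
198.55 MHz mod fs = 38.2 MHz.
38.2 MHz > fs/2 = 26.725 MHz, folds to fs − 38.2 MHz = 15.25 MHz.
176.7 MHz mod fs = 16.35 MHz.
16.35 MHz ≤ fs/2 = 26.725 MHz, appears at 16.35 MHz.
69.8 MHz mod fs = 16.35 MHz.
16.35 MHz ≤ fs/2 = 26.725 MHz, appears at 16.35 MHz.
168.15 MHz mod fs = 7.8 MHz.
7.8 MHz ≤ fs/2 = 26.725 MHz, appears at 7.8 MHz.
69.8 MHz and 176.7 MHz both map to 16.35 MHz.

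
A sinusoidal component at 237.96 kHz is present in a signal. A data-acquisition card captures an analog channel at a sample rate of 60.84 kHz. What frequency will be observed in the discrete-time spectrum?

237.96 kHz mod fs = 55.44 kHz.
55.44 kHz > fs/2 = 30.42 kHz, folds to fs − 55.44 kHz = 5.4 kHz.

5.4 kHz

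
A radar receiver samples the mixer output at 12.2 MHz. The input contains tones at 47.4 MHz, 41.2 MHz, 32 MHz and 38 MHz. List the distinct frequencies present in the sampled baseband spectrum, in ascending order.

1.4 MHz, 4.6 MHz

fs/2 = 6.1 MHz.
47.4 MHz mod fs = 10.8 MHz.
10.8 MHz > fs/2 = 6.1 MHz, folds to fs − 10.8 MHz = 1.4 MHz.
41.2 MHz mod fs = 4.6 MHz.
4.6 MHz ≤ fs/2 = 6.1 MHz, appears at 4.6 MHz.
32 MHz mod fs = 7.6 MHz.
7.6 MHz > fs/2 = 6.1 MHz, folds to fs − 7.6 MHz = 4.6 MHz.
38 MHz mod fs = 1.4 MHz.
1.4 MHz ≤ fs/2 = 6.1 MHz, appears at 1.4 MHz.
Distinct values: {1.4 MHz, 4.6 MHz}.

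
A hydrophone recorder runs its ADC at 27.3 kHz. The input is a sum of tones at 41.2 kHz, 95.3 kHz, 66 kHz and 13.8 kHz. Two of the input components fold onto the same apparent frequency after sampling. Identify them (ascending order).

fs/2 = 13.65 kHz.
41.2 kHz mod fs = 13.9 kHz.
13.9 kHz > fs/2 = 13.65 kHz, folds to fs − 13.9 kHz = 13.4 kHz.
95.3 kHz mod fs = 13.4 kHz.
13.4 kHz ≤ fs/2 = 13.65 kHz, appears at 13.4 kHz.
66 kHz mod fs = 11.4 kHz.
11.4 kHz ≤ fs/2 = 13.65 kHz, appears at 11.4 kHz.
13.8 kHz > fs/2 = 13.65 kHz, folds to fs − 13.8 kHz = 13.5 kHz.
41.2 kHz and 95.3 kHz both map to 13.4 kHz.

41.2 kHz, 95.3 kHz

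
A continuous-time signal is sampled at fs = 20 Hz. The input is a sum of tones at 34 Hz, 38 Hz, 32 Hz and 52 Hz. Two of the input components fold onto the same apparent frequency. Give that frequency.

fs/2 = 10 Hz.
34 Hz mod fs = 14 Hz.
14 Hz > fs/2 = 10 Hz, folds to fs − 14 Hz = 6 Hz.
38 Hz mod fs = 18 Hz.
18 Hz > fs/2 = 10 Hz, folds to fs − 18 Hz = 2 Hz.
32 Hz mod fs = 12 Hz.
12 Hz > fs/2 = 10 Hz, folds to fs − 12 Hz = 8 Hz.
52 Hz mod fs = 12 Hz.
12 Hz > fs/2 = 10 Hz, folds to fs − 12 Hz = 8 Hz.
32 Hz and 52 Hz both map to 8 Hz.

8 Hz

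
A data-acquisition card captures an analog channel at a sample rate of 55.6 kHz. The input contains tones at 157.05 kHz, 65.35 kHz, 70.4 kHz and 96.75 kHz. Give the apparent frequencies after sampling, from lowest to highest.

9.75 kHz, 14.45 kHz, 14.8 kHz

fs/2 = 27.8 kHz.
157.05 kHz mod fs = 45.85 kHz.
45.85 kHz > fs/2 = 27.8 kHz, folds to fs − 45.85 kHz = 9.75 kHz.
65.35 kHz mod fs = 9.75 kHz.
9.75 kHz ≤ fs/2 = 27.8 kHz, appears at 9.75 kHz.
70.4 kHz mod fs = 14.8 kHz.
14.8 kHz ≤ fs/2 = 27.8 kHz, appears at 14.8 kHz.
96.75 kHz mod fs = 41.15 kHz.
41.15 kHz > fs/2 = 27.8 kHz, folds to fs − 41.15 kHz = 14.45 kHz.
Distinct values: {9.75 kHz, 14.45 kHz, 14.8 kHz}.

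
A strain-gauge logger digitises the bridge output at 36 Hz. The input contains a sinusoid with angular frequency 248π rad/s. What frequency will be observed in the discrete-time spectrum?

16 Hz

ω = 248π rad/s → f = ω/(2π) = 124 Hz.
124 Hz mod fs = 16 Hz.
16 Hz ≤ fs/2 = 18 Hz, appears at 16 Hz.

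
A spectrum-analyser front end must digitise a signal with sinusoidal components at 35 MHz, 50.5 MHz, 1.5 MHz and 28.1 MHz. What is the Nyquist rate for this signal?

101 MHz

Highest-frequency component: 50.5 MHz.
Nyquist rate = 2 × 50.5 MHz = 101 MHz.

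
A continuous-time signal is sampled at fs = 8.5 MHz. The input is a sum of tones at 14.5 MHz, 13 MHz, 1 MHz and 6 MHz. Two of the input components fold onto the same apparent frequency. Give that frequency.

fs/2 = 4.25 MHz.
14.5 MHz mod fs = 6 MHz.
6 MHz > fs/2 = 4.25 MHz, folds to fs − 6 MHz = 2.5 MHz.
13 MHz mod fs = 4.5 MHz.
4.5 MHz > fs/2 = 4.25 MHz, folds to fs − 4.5 MHz = 4 MHz.
1 MHz ≤ fs/2 = 4.25 MHz, passes unchanged.
6 MHz > fs/2 = 4.25 MHz, folds to fs − 6 MHz = 2.5 MHz.
6 MHz and 14.5 MHz both map to 2.5 MHz.

2.5 MHz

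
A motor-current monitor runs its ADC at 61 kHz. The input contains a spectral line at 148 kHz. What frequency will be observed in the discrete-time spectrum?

148 kHz mod fs = 26 kHz.
26 kHz ≤ fs/2 = 30.5 kHz, appears at 26 kHz.

26 kHz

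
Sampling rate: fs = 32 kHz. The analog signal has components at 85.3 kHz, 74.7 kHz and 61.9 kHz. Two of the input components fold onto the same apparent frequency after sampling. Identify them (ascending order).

74.7 kHz, 85.3 kHz

fs/2 = 16 kHz.
85.3 kHz mod fs = 21.3 kHz.
21.3 kHz > fs/2 = 16 kHz, folds to fs − 21.3 kHz = 10.7 kHz.
74.7 kHz mod fs = 10.7 kHz.
10.7 kHz ≤ fs/2 = 16 kHz, appears at 10.7 kHz.
61.9 kHz mod fs = 29.9 kHz.
29.9 kHz > fs/2 = 16 kHz, folds to fs − 29.9 kHz = 2.1 kHz.
74.7 kHz and 85.3 kHz both map to 10.7 kHz.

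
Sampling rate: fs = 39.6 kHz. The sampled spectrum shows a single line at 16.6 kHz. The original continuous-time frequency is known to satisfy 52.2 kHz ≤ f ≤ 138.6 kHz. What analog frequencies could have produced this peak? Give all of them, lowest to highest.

Frequencies that alias to 16.6 kHz are k·fs ± 16.6 kHz for integer k ≥ 0.
k=0: 16.6 kHz.
k=1: 23 kHz, 56.2 kHz.
k=2: 62.6 kHz, 95.8 kHz.
k=3: 102.2 kHz, 135.4 kHz.
k=4: 141.8 kHz, 175 kHz.
Within [52.2 kHz, 138.6 kHz]: 56.2 kHz, 62.6 kHz, 95.8 kHz, 102.2 kHz, 135.4 kHz.

56.2 kHz, 62.6 kHz, 95.8 kHz, 102.2 kHz, 135.4 kHz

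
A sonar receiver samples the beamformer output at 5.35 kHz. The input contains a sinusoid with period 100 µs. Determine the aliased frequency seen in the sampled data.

T = 100 µs → f = 1/T = 10 kHz.
10 kHz mod fs = 4.65 kHz.
4.65 kHz > fs/2 = 2.675 kHz, folds to fs − 4.65 kHz = 0.7 kHz.

0.7 kHz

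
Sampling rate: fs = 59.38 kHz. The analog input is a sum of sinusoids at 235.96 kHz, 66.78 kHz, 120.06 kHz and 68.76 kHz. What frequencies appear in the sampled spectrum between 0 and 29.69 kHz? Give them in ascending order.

fs/2 = 29.69 kHz.
235.96 kHz mod fs = 57.82 kHz.
57.82 kHz > fs/2 = 29.69 kHz, folds to fs − 57.82 kHz = 1.56 kHz.
66.78 kHz mod fs = 7.4 kHz.
7.4 kHz ≤ fs/2 = 29.69 kHz, appears at 7.4 kHz.
120.06 kHz mod fs = 1.3 kHz.
1.3 kHz ≤ fs/2 = 29.69 kHz, appears at 1.3 kHz.
68.76 kHz mod fs = 9.38 kHz.
9.38 kHz ≤ fs/2 = 29.69 kHz, appears at 9.38 kHz.
Distinct values: {1.3 kHz, 1.56 kHz, 7.4 kHz, 9.38 kHz}.

1.3 kHz, 1.56 kHz, 7.4 kHz, 9.38 kHz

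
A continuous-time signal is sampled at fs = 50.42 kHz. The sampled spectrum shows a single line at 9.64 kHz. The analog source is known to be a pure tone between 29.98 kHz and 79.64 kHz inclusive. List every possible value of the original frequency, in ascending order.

40.78 kHz, 60.06 kHz

Frequencies that alias to 9.64 kHz are k·fs ± 9.64 kHz for integer k ≥ 0.
k=0: 9.64 kHz.
k=1: 40.78 kHz, 60.06 kHz.
k=2: 91.2 kHz, 110.48 kHz.
Within [29.98 kHz, 79.64 kHz]: 40.78 kHz, 60.06 kHz.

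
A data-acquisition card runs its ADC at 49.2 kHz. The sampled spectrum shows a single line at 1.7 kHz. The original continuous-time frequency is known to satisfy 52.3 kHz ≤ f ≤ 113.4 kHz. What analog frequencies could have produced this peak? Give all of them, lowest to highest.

Frequencies that alias to 1.7 kHz are k·fs ± 1.7 kHz for integer k ≥ 0.
k=0: 1.7 kHz.
k=1: 47.5 kHz, 50.9 kHz.
k=2: 96.7 kHz, 100.1 kHz.
k=3: 145.9 kHz, 149.3 kHz.
Within [52.3 kHz, 113.4 kHz]: 96.7 kHz, 100.1 kHz.

96.7 kHz, 100.1 kHz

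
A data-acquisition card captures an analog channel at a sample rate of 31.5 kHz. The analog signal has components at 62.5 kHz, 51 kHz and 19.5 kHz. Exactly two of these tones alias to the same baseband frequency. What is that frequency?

12 kHz

fs/2 = 15.75 kHz.
62.5 kHz mod fs = 31 kHz.
31 kHz > fs/2 = 15.75 kHz, folds to fs − 31 kHz = 0.5 kHz.
51 kHz mod fs = 19.5 kHz.
19.5 kHz > fs/2 = 15.75 kHz, folds to fs − 19.5 kHz = 12 kHz.
19.5 kHz > fs/2 = 15.75 kHz, folds to fs − 19.5 kHz = 12 kHz.
19.5 kHz and 51 kHz both map to 12 kHz.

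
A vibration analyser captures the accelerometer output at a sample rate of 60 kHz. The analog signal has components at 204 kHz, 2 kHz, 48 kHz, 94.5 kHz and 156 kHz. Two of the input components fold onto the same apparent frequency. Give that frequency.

24 kHz

fs/2 = 30 kHz.
204 kHz mod fs = 24 kHz.
24 kHz ≤ fs/2 = 30 kHz, appears at 24 kHz.
2 kHz ≤ fs/2 = 30 kHz, passes unchanged.
48 kHz > fs/2 = 30 kHz, folds to fs − 48 kHz = 12 kHz.
94.5 kHz mod fs = 34.5 kHz.
34.5 kHz > fs/2 = 30 kHz, folds to fs − 34.5 kHz = 25.5 kHz.
156 kHz mod fs = 36 kHz.
36 kHz > fs/2 = 30 kHz, folds to fs − 36 kHz = 24 kHz.
156 kHz and 204 kHz both map to 24 kHz.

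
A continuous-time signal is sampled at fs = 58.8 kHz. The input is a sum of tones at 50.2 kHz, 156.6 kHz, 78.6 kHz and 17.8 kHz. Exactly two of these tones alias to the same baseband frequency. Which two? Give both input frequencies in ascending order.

78.6 kHz, 156.6 kHz

fs/2 = 29.4 kHz.
50.2 kHz > fs/2 = 29.4 kHz, folds to fs − 50.2 kHz = 8.6 kHz.
156.6 kHz mod fs = 39 kHz.
39 kHz > fs/2 = 29.4 kHz, folds to fs − 39 kHz = 19.8 kHz.
78.6 kHz mod fs = 19.8 kHz.
19.8 kHz ≤ fs/2 = 29.4 kHz, appears at 19.8 kHz.
17.8 kHz ≤ fs/2 = 29.4 kHz, passes unchanged.
78.6 kHz and 156.6 kHz both map to 19.8 kHz.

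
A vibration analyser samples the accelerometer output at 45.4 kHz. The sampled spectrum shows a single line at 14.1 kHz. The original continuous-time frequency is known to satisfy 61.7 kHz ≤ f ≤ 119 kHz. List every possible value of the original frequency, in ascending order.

76.7 kHz, 104.9 kHz

Frequencies that alias to 14.1 kHz are k·fs ± 14.1 kHz for integer k ≥ 0.
k=0: 14.1 kHz.
k=1: 31.3 kHz, 59.5 kHz.
k=2: 76.7 kHz, 104.9 kHz.
k=3: 122.1 kHz, 150.3 kHz.
Within [61.7 kHz, 119 kHz]: 76.7 kHz, 104.9 kHz.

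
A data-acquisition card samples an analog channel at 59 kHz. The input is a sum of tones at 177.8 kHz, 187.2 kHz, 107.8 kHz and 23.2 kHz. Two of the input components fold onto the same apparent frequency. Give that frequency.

10.2 kHz

fs/2 = 29.5 kHz.
177.8 kHz mod fs = 0.8 kHz.
0.8 kHz ≤ fs/2 = 29.5 kHz, appears at 0.8 kHz.
187.2 kHz mod fs = 10.2 kHz.
10.2 kHz ≤ fs/2 = 29.5 kHz, appears at 10.2 kHz.
107.8 kHz mod fs = 48.8 kHz.
48.8 kHz > fs/2 = 29.5 kHz, folds to fs − 48.8 kHz = 10.2 kHz.
23.2 kHz ≤ fs/2 = 29.5 kHz, passes unchanged.
107.8 kHz and 187.2 kHz both map to 10.2 kHz.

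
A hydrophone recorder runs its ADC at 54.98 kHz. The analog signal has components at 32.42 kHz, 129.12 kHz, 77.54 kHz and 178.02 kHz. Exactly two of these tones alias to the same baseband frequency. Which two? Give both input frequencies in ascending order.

32.42 kHz, 77.54 kHz

fs/2 = 27.49 kHz.
32.42 kHz > fs/2 = 27.49 kHz, folds to fs − 32.42 kHz = 22.56 kHz.
129.12 kHz mod fs = 19.16 kHz.
19.16 kHz ≤ fs/2 = 27.49 kHz, appears at 19.16 kHz.
77.54 kHz mod fs = 22.56 kHz.
22.56 kHz ≤ fs/2 = 27.49 kHz, appears at 22.56 kHz.
178.02 kHz mod fs = 13.08 kHz.
13.08 kHz ≤ fs/2 = 27.49 kHz, appears at 13.08 kHz.
32.42 kHz and 77.54 kHz both map to 22.56 kHz.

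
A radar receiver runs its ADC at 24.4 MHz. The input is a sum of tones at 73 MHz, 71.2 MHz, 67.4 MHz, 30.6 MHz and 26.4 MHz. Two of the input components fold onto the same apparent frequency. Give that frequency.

2 MHz

fs/2 = 12.2 MHz.
73 MHz mod fs = 24.2 MHz.
24.2 MHz > fs/2 = 12.2 MHz, folds to fs − 24.2 MHz = 0.2 MHz.
71.2 MHz mod fs = 22.4 MHz.
22.4 MHz > fs/2 = 12.2 MHz, folds to fs − 22.4 MHz = 2 MHz.
67.4 MHz mod fs = 18.6 MHz.
18.6 MHz > fs/2 = 12.2 MHz, folds to fs − 18.6 MHz = 5.8 MHz.
30.6 MHz mod fs = 6.2 MHz.
6.2 MHz ≤ fs/2 = 12.2 MHz, appears at 6.2 MHz.
26.4 MHz mod fs = 2 MHz.
2 MHz ≤ fs/2 = 12.2 MHz, appears at 2 MHz.
26.4 MHz and 71.2 MHz both map to 2 MHz.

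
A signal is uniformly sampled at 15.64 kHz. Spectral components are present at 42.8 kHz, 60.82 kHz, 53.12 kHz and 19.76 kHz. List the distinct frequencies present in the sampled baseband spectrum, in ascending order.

1.74 kHz, 4.12 kHz, 6.2 kHz

fs/2 = 7.82 kHz.
42.8 kHz mod fs = 11.52 kHz.
11.52 kHz > fs/2 = 7.82 kHz, folds to fs − 11.52 kHz = 4.12 kHz.
60.82 kHz mod fs = 13.9 kHz.
13.9 kHz > fs/2 = 7.82 kHz, folds to fs − 13.9 kHz = 1.74 kHz.
53.12 kHz mod fs = 6.2 kHz.
6.2 kHz ≤ fs/2 = 7.82 kHz, appears at 6.2 kHz.
19.76 kHz mod fs = 4.12 kHz.
4.12 kHz ≤ fs/2 = 7.82 kHz, appears at 4.12 kHz.
Distinct values: {1.74 kHz, 4.12 kHz, 6.2 kHz}.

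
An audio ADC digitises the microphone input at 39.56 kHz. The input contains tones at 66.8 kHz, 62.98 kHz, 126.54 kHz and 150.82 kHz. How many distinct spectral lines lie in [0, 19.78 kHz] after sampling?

fs/2 = 19.78 kHz.
66.8 kHz mod fs = 27.24 kHz.
27.24 kHz > fs/2 = 19.78 kHz, folds to fs − 27.24 kHz = 12.32 kHz.
62.98 kHz mod fs = 23.42 kHz.
23.42 kHz > fs/2 = 19.78 kHz, folds to fs − 23.42 kHz = 16.14 kHz.
126.54 kHz mod fs = 7.86 kHz.
7.86 kHz ≤ fs/2 = 19.78 kHz, appears at 7.86 kHz.
150.82 kHz mod fs = 32.14 kHz.
32.14 kHz > fs/2 = 19.78 kHz, folds to fs − 32.14 kHz = 7.42 kHz.
Distinct values: {7.42 kHz, 7.86 kHz, 12.32 kHz, 16.14 kHz} → 4.

4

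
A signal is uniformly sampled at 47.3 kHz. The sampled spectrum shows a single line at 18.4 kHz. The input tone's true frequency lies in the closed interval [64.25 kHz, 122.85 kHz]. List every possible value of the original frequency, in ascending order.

65.7 kHz, 76.2 kHz, 113 kHz

Frequencies that alias to 18.4 kHz are k·fs ± 18.4 kHz for integer k ≥ 0.
k=0: 18.4 kHz.
k=1: 28.9 kHz, 65.7 kHz.
k=2: 76.2 kHz, 113 kHz.
k=3: 123.5 kHz, 160.3 kHz.
Within [64.25 kHz, 122.85 kHz]: 65.7 kHz, 76.2 kHz, 113 kHz.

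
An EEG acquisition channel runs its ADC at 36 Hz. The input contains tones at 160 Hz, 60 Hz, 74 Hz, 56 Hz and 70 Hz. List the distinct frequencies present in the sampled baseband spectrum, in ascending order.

fs/2 = 18 Hz.
160 Hz mod fs = 16 Hz.
16 Hz ≤ fs/2 = 18 Hz, appears at 16 Hz.
60 Hz mod fs = 24 Hz.
24 Hz > fs/2 = 18 Hz, folds to fs − 24 Hz = 12 Hz.
74 Hz mod fs = 2 Hz.
2 Hz ≤ fs/2 = 18 Hz, appears at 2 Hz.
56 Hz mod fs = 20 Hz.
20 Hz > fs/2 = 18 Hz, folds to fs − 20 Hz = 16 Hz.
70 Hz mod fs = 34 Hz.
34 Hz > fs/2 = 18 Hz, folds to fs − 34 Hz = 2 Hz.
Distinct values: {2 Hz, 12 Hz, 16 Hz}.

2 Hz, 12 Hz, 16 Hz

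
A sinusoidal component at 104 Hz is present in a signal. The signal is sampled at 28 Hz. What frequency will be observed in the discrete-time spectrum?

104 Hz mod fs = 20 Hz.
20 Hz > fs/2 = 14 Hz, folds to fs − 20 Hz = 8 Hz.

8 Hz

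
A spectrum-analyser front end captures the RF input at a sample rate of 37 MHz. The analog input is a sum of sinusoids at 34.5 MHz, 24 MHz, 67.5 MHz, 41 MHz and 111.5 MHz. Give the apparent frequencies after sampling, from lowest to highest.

0.5 MHz, 2.5 MHz, 4 MHz, 6.5 MHz, 13 MHz

fs/2 = 18.5 MHz.
34.5 MHz > fs/2 = 18.5 MHz, folds to fs − 34.5 MHz = 2.5 MHz.
24 MHz > fs/2 = 18.5 MHz, folds to fs − 24 MHz = 13 MHz.
67.5 MHz mod fs = 30.5 MHz.
30.5 MHz > fs/2 = 18.5 MHz, folds to fs − 30.5 MHz = 6.5 MHz.
41 MHz mod fs = 4 MHz.
4 MHz ≤ fs/2 = 18.5 MHz, appears at 4 MHz.
111.5 MHz mod fs = 0.5 MHz.
0.5 MHz ≤ fs/2 = 18.5 MHz, appears at 0.5 MHz.
Distinct values: {0.5 MHz, 2.5 MHz, 4 MHz, 6.5 MHz, 13 MHz}.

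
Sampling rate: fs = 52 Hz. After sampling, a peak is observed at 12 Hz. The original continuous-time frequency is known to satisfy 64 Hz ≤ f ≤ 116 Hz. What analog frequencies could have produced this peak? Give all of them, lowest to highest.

Frequencies that alias to 12 Hz are k·fs ± 12 Hz for integer k ≥ 0.
k=0: 12 Hz.
k=1: 40 Hz, 64 Hz.
k=2: 92 Hz, 116 Hz.
k=3: 144 Hz, 168 Hz.
Within [64 Hz, 116 Hz]: 64 Hz, 92 Hz, 116 Hz.

64 Hz, 92 Hz, 116 Hz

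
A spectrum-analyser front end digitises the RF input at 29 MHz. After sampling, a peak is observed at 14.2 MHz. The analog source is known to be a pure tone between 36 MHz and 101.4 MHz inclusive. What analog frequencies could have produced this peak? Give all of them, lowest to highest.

Frequencies that alias to 14.2 MHz are k·fs ± 14.2 MHz for integer k ≥ 0.
k=0: 14.2 MHz.
k=1: 14.8 MHz, 43.2 MHz.
k=2: 43.8 MHz, 72.2 MHz.
k=3: 72.8 MHz, 101.2 MHz.
k=4: 101.8 MHz, 130.2 MHz.
Within [36 MHz, 101.4 MHz]: 43.2 MHz, 43.8 MHz, 72.2 MHz, 72.8 MHz, 101.2 MHz.

43.2 MHz, 43.8 MHz, 72.2 MHz, 72.8 MHz, 101.2 MHz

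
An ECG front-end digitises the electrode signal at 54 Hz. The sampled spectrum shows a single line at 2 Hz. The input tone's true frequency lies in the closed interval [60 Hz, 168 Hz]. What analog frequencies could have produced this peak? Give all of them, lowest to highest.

106 Hz, 110 Hz, 160 Hz, 164 Hz

Frequencies that alias to 2 Hz are k·fs ± 2 Hz for integer k ≥ 0.
k=0: 2 Hz.
k=1: 52 Hz, 56 Hz.
k=2: 106 Hz, 110 Hz.
k=3: 160 Hz, 164 Hz.
k=4: 214 Hz, 218 Hz.
Within [60 Hz, 168 Hz]: 106 Hz, 110 Hz, 160 Hz, 164 Hz.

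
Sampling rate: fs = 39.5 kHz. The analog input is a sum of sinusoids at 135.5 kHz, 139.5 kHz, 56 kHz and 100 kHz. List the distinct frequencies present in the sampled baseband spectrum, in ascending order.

16.5 kHz, 17 kHz, 18.5 kHz

fs/2 = 19.75 kHz.
135.5 kHz mod fs = 17 kHz.
17 kHz ≤ fs/2 = 19.75 kHz, appears at 17 kHz.
139.5 kHz mod fs = 21 kHz.
21 kHz > fs/2 = 19.75 kHz, folds to fs − 21 kHz = 18.5 kHz.
56 kHz mod fs = 16.5 kHz.
16.5 kHz ≤ fs/2 = 19.75 kHz, appears at 16.5 kHz.
100 kHz mod fs = 21 kHz.
21 kHz > fs/2 = 19.75 kHz, folds to fs − 21 kHz = 18.5 kHz.
Distinct values: {16.5 kHz, 17 kHz, 18.5 kHz}.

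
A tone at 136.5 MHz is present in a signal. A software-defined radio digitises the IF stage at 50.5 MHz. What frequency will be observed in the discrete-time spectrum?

136.5 MHz mod fs = 35.5 MHz.
35.5 MHz > fs/2 = 25.25 MHz, folds to fs − 35.5 MHz = 15 MHz.

15 MHz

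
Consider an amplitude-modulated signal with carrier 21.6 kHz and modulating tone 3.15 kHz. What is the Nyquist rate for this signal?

AM sidebands sit at fc ± fm = 18.45 kHz and 24.75 kHz.
Highest-frequency component: 24.75 kHz.
Nyquist rate = 2 × 24.75 kHz = 49.5 kHz.

49.5 kHz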